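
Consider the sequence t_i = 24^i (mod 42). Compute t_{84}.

36

Computing terms: t_0 = 1; t_1 = 24; t_2 = 30; t_3 = 6; t_4 = 18; t_5 = 12; t_6 = 36; t_7 = 24.
Since t_7 = t_1 = 24, the sequence is eventually periodic: after a pre-period of length 1 it cycles with period 6.
For i ≥ 1, t_i depends only on (i - 1) mod 6. (84 - 1) mod 6 = 5, so t_{84} = t_6 = 36.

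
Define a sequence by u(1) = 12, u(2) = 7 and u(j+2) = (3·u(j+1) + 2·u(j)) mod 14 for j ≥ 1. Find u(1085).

9

Computing terms: u(1) = 12; u(2) = 7; u(3) = 3; u(4) = 9; u(5) = 5; u(6) = 5; u(7) = 11; u(8) = 1; u(9) = 11; u(10) = 7; u(11) = 1; u(12) = 3; u(13) = 11; u(14) = 11; u(15) = 13; u(16) = 5; u(17) = 13; u(18) = 7; u(19) = 5; u(20) = 1; u(21) = 13; u(22) = 13; u(23) = 9; u(24) = 11; u(25) = 9; u(26) = 7; u(27) = 11; u(28) = 5; u(29) = 9; u(30) = 9; u(31) = 3; u(32) = 13; u(33) = 3; u(34) = 7; u(35) = 13; u(36) = 11; u(37) = 3; u(38) = 3; u(39) = 1; u(40) = 9; u(41) = 1; u(42) = 7; u(43) = 9; u(44) = 13; u(45) = 1; u(46) = 1; u(47) = 5; u(48) = 3; u(49) = 5; u(50) = 7; u(51) = 3.
Since (u(50), u(51)) = (u(2), u(3)) = (7, 3) (two consecutive terms determine the rest), the sequence is eventually periodic: after a pre-period of length 1 it cycles with period 48.
For j ≥ 2, u(j) depends only on (j - 2) mod 48. (1085 - 2) mod 48 = 27, so u(1085) = u(29) = 9.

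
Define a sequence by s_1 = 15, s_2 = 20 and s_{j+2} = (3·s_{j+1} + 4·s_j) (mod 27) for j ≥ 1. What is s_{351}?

3

Listing terms: s_1 = 15, s_2 = 20, s_3 = 12, s_4 = 8, s_5 = 18, s_6 = 5, s_7 = 6, s_8 = 11, s_9 = 3, s_{10} = 26, s_{11} = 9, s_{12} = 23, s_{13} = 24, s_{14} = 2, s_{15} = 21, s_{16} = 17, s_{17} = 0, s_{18} = 14, s_{19} = 15, s_{20} = 20.
Since (s_{19}, s_{20}) = (s_1, s_2) = (15, 20) (two consecutive terms determine the rest), the sequence is periodic with period 18.
So s_{351} = s_{1 + ((351-1) mod 18)} = s_9 = 3.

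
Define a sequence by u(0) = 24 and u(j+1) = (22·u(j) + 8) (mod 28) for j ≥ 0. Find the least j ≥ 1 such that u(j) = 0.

We have u(0) = 24; u(1) = 4; u(2) = 12; u(3) = 20; u(4) = 0; u(5) = 8; u(6) = 16; u(7) = 24.
The sequence repeats with period 7.
The value 0 first appears (with j ≥ 1) at u(4).

4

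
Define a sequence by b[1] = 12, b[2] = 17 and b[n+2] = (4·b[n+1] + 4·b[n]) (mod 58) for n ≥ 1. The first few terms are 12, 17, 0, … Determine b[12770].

2

b[1] = 12, b[2] = 17, b[3] = 0, b[4] = 10, b[5] = 40, b[6] = 26, b[7] = 32, b[8] = 0, b[9] = 12, b[10] = 48, b[11] = 8, b[12] = 50, b[13] = 0, b[14] = 26, b[15] = 46, b[16] = 56, b[17] = 2, b[18] = 0, b[19] = 8, b[20] = 32, b[21] = 44, b[22] = 14, b[23] = 0, b[24] = 56, b[25] = 50, b[26] = 18, b[27] = 40, b[28] = 0, b[29] = 44, b[30] = 2, b[31] = 10, b[32] = 48, b[33] = 0, b[34] = 18, b[35] = 14, b[36] = 12, b[37] = 46, b[38] = 0, b[39] = 10.
Since (b[38], b[39]) = (b[3], b[4]) = (0, 10) (two consecutive terms determine the rest), the sequence is eventually periodic: after a pre-period of length 2 it cycles with period 35.
For n ≥ 3, b[n] depends only on (n - 3) mod 35. (12770 - 3) mod 35 = 27, so b[12770] = b[30] = 2.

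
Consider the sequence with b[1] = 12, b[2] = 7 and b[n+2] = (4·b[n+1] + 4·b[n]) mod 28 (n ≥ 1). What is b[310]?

24

Computing terms: b[1] = 12, b[2] = 7, b[3] = 20, b[4] = 24, b[5] = 8, b[6] = 16, b[7] = 12, b[8] = 0, b[9] = 20, b[10] = 24.
Since (b[9], b[10]) = (b[3], b[4]) = (20, 24) (two consecutive terms determine the rest), the sequence is eventually periodic: after a pre-period of length 2 it cycles with period 6.
For n ≥ 3, b[n] depends only on (n - 3) mod 6. (310 - 3) mod 6 = 1, so b[310] = b[4] = 24.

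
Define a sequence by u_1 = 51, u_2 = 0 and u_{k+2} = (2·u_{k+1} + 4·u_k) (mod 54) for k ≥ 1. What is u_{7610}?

0

We have u_1 = 51, u_2 = 0, u_3 = 42, u_4 = 30, u_5 = 12, u_6 = 36, u_7 = 12, u_8 = 6, u_9 = 6, u_{10} = 36, u_{11} = 42, u_{12} = 12, u_{13} = 30, u_{14} = 0, u_{15} = 12, u_{16} = 24, u_{17} = 42, u_{18} = 18, u_{19} = 42, u_{20} = 48, u_{21} = 48, u_{22} = 18, u_{23} = 12, u_{24} = 42, u_{25} = 24, u_{26} = 0, u_{27} = 42.
Since (u_{26}, u_{27}) = (u_2, u_3) = (0, 42) (two consecutive terms determine the rest), the sequence is eventually periodic: after a pre-period of length 1 it cycles with period 24.
For k ≥ 2, u_k depends only on (k - 2) mod 24. (7610 - 2) mod 24 = 0, so u_{7610} = u_2 = 0.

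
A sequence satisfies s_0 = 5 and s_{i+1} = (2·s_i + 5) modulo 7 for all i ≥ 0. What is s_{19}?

s_0 = 5, s_1 = 1, s_2 = 0, s_3 = 5.
Since s_3 = s_0 = 5, the sequence is periodic with period 3.
(19 - 0) mod 3 = 1, so s_{19} = s_1 = 1.

1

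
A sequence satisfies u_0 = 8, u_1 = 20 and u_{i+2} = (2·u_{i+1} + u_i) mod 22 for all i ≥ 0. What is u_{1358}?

We have u_0 = 8, u_1 = 20, u_2 = 4, u_3 = 6, u_4 = 16, u_5 = 16, u_6 = 4, u_7 = 2, u_8 = 8, u_9 = 18, u_{10} = 0, u_{11} = 18, u_{12} = 14, u_{13} = 2, u_{14} = 18, u_{15} = 16, u_{16} = 6, u_{17} = 6, u_{18} = 18, u_{19} = 20, u_{20} = 14, u_{21} = 4, u_{22} = 0, u_{23} = 4, u_{24} = 8, u_{25} = 20.
Since (u_{24}, u_{25}) = (u_0, u_1) = (8, 20) (two consecutive terms determine the rest), the sequence is periodic with period 24.
So u_{1358} = u_{0 + ((1358-0) mod 24)} = u_{14} = 18.

18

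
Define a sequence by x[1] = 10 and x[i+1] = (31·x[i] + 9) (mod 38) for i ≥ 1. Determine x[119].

x[1] = 10, x[2] = 15, x[3] = 18, x[4] = 35, x[5] = 30, x[6] = 27, x[7] = 10.
Since x[7] = x[1] = 10, the sequence is periodic with period 6.
So x[119] = x[1 + ((119-1) mod 6)] = x[5] = 30.

30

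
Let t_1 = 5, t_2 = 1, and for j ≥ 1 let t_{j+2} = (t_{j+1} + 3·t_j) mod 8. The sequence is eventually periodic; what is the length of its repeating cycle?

t_1 = 5, t_2 = 1, t_3 = 0, t_4 = 3, t_5 = 3, t_6 = 4, t_7 = 5, t_8 = 1.
The sequence repeats with period 6.

6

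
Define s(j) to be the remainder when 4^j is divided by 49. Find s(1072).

4

s(1) = 4, s(2) = 16, s(3) = 15, s(4) = 11, s(5) = 44, s(6) = 29, s(7) = 18, s(8) = 23, s(9) = 43, s(10) = 25, s(11) = 2, s(12) = 8, s(13) = 32, s(14) = 30, s(15) = 22, s(16) = 39, s(17) = 9, s(18) = 36, s(19) = 46, s(20) = 37, s(21) = 1, s(22) = 4.
Since s(22) = s(1) = 4, the sequence is periodic with period 21.
So s(1072) = s(1 + ((1072-1) mod 21)) = s(1) = 4.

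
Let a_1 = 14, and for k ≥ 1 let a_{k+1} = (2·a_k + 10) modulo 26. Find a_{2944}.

Computing terms: a_1 = 14,  a_2 = 12,  a_3 = 8,  a_4 = 0,  a_5 = 10,  a_6 = 4,  a_7 = 18,  a_8 = 20,  a_9 = 24,  a_{10} = 6,  a_{11} = 22,  a_{12} = 2,  a_{13} = 14.
The sequence repeats with period 12.
(2944 - 1) mod 12 = 3, so a_{2944} = a_4 = 0.

0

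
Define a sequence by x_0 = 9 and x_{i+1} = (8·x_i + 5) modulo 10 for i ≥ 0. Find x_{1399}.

Computing terms: x_0 = 9; x_1 = 7; x_2 = 1; x_3 = 3; x_4 = 9.
Since x_4 = x_0 = 9, the sequence is periodic with period 4.
(1399 - 0) mod 4 = 3, so x_{1399} = x_3 = 3.

3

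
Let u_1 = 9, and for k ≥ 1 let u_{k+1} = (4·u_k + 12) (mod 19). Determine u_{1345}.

11

Computing terms: u_1 = 9,  u_2 = 10,  u_3 = 14,  u_4 = 11,  u_5 = 18,  u_6 = 8,  u_7 = 6,  u_8 = 17,  u_9 = 4,  u_{10} = 9.
Since u_{10} = u_1 = 9, the sequence is periodic with period 9.
(1345 - 1) mod 9 = 3, so u_{1345} = u_4 = 11.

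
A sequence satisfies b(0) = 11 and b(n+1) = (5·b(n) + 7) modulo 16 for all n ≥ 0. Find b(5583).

b(0) = 11,  b(1) = 14,  b(2) = 13,  b(3) = 8,  b(4) = 15,  b(5) = 2,  b(6) = 1,  b(7) = 12,  b(8) = 3,  b(9) = 6,  b(10) = 5,  b(11) = 0,  b(12) = 7,  b(13) = 10,  b(14) = 9,  b(15) = 4,  b(16) = 11.
Since b(16) = b(0) = 11, the sequence is periodic with period 16.
(5583 - 0) mod 16 = 15, so b(5583) = b(15) = 4.

4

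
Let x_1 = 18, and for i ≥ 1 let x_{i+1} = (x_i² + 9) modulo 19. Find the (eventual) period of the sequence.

6

Listing terms: x_1 = 18; x_2 = 10; x_3 = 14; x_4 = 15; x_5 = 6; x_6 = 7; x_7 = 1; x_8 = 10.
Since x_8 = x_2 = 10, the sequence is eventually periodic: after a pre-period of length 1 it cycles with period 6.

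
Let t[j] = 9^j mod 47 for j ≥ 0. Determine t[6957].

We have t[0] = 1; t[1] = 9; t[2] = 34; t[3] = 24; t[4] = 28; t[5] = 17; t[6] = 12; t[7] = 14; t[8] = 32; t[9] = 6; t[10] = 7; t[11] = 16; t[12] = 3; t[13] = 27; t[14] = 8; t[15] = 25; t[16] = 37; t[17] = 4; t[18] = 36; t[19] = 42; t[20] = 2; t[21] = 18; t[22] = 21; t[23] = 1.
Since t[23] = t[0] = 1, the sequence is periodic with period 23.
(6957 - 0) mod 23 = 11, so t[6957] = t[11] = 16.

16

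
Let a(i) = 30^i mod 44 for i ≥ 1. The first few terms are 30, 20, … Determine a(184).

4

We have a(1) = 30,  a(2) = 20,  a(3) = 28,  a(4) = 4,  a(5) = 32,  a(6) = 36,  a(7) = 24,  a(8) = 16,  a(9) = 40,  a(10) = 12,  a(11) = 8,  a(12) = 20.
Since a(12) = a(2) = 20, the sequence is eventually periodic: after a pre-period of length 1 it cycles with period 10.
For i ≥ 2, a(i) depends only on (i - 2) mod 10. (184 - 2) mod 10 = 2, so a(184) = a(4) = 4.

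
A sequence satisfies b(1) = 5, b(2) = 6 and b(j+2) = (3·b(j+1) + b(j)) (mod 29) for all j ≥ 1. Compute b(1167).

We have b(1) = 5; b(2) = 6; b(3) = 23; b(4) = 17; b(5) = 16; b(6) = 7; b(7) = 8; b(8) = 2; b(9) = 14; b(10) = 15; b(11) = 1; b(12) = 18; b(13) = 26; b(14) = 9; b(15) = 24; b(16) = 23; b(17) = 6; b(18) = 12; b(19) = 13; b(20) = 22; b(21) = 21; b(22) = 27; b(23) = 15; b(24) = 14; b(25) = 28; b(26) = 11; b(27) = 3; b(28) = 20; b(29) = 5; b(30) = 6.
Since (b(29), b(30)) = (b(1), b(2)) = (5, 6) (two consecutive terms determine the rest), the sequence is periodic with period 28.
So b(1167) = b(1 + ((1167-1) mod 28)) = b(19) = 13.

13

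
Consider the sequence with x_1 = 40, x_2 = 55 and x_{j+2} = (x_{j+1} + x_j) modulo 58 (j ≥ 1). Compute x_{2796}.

Listing terms: x_1 = 40; x_2 = 55; x_3 = 37; x_4 = 34; x_5 = 13; x_6 = 47; x_7 = 2; x_8 = 49; x_9 = 51; x_{10} = 42; x_{11} = 35; x_{12} = 19; x_{13} = 54; x_{14} = 15; x_{15} = 11; x_{16} = 26; x_{17} = 37; x_{18} = 5; x_{19} = 42; x_{20} = 47; x_{21} = 31; x_{22} = 20; x_{23} = 51; x_{24} = 13; x_{25} = 6; x_{26} = 19; x_{27} = 25; x_{28} = 44; x_{29} = 11; x_{30} = 55; x_{31} = 8; x_{32} = 5; x_{33} = 13; x_{34} = 18; x_{35} = 31; x_{36} = 49; x_{37} = 22; x_{38} = 13; x_{39} = 35; x_{40} = 48; x_{41} = 25; x_{42} = 15; x_{43} = 40; x_{44} = 55.
Since (x_{43}, x_{44}) = (x_1, x_2) = (40, 55) (two consecutive terms determine the rest), the sequence is periodic with period 42.
(2796 - 1) mod 42 = 23, so x_{2796} = x_{24} = 13.

13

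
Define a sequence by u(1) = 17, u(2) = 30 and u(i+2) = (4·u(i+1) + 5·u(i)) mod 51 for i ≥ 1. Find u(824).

Computing terms: u(1) = 17,  u(2) = 30,  u(3) = 1,  u(4) = 1,  u(5) = 9,  u(6) = 41,  u(7) = 5,  u(8) = 21,  u(9) = 7,  u(10) = 31,  u(11) = 6,  u(12) = 26,  u(13) = 32,  u(14) = 3,  u(15) = 19,  u(16) = 40,  u(17) = 0,  u(18) = 47,  u(19) = 35,  u(20) = 18,  u(21) = 43,  u(22) = 7,  u(23) = 39,  u(24) = 38,  u(25) = 41,  u(26) = 48,  u(27) = 40,  u(28) = 43,  u(29) = 15,  u(30) = 20,  u(31) = 2,  u(32) = 6,  u(33) = 34,  u(34) = 13,  u(35) = 18,  u(36) = 35,  u(37) = 26,  u(38) = 24,  u(39) = 22,  u(40) = 4,  u(41) = 24,  u(42) = 14,  u(43) = 23,  u(44) = 9,  u(45) = 49,  u(46) = 37,  u(47) = 36,  u(48) = 23,  u(49) = 17,  u(50) = 30.
The sequence repeats with period 48.
(824 - 1) mod 48 = 7, so u(824) = u(8) = 21.

21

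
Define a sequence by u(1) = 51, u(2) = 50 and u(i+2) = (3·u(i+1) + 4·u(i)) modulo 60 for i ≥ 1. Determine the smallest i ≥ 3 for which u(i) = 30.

7

u(1) = 51,  u(2) = 50,  u(3) = 54,  u(4) = 2,  u(5) = 42,  u(6) = 14,  u(7) = 30,  u(8) = 26,  u(9) = 18,  u(10) = 38,  u(11) = 6,  u(12) = 50,  u(13) = 54.
Since (u(12), u(13)) = (u(2), u(3)) = (50, 54) (two consecutive terms determine the rest), the sequence is eventually periodic: after a pre-period of length 1 it cycles with period 10.
The value 30 first appears (with i ≥ 3) at u(7).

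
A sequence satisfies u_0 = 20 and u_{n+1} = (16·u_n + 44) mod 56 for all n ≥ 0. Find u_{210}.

Listing terms: u_0 = 20,  u_1 = 28,  u_2 = 44,  u_3 = 20.
The sequence repeats with period 3.
So u_{210} = u_{0 + ((210-0) mod 3)} = u_0 = 20.

20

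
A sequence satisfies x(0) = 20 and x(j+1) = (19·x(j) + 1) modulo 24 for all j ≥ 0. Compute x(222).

8

Computing terms: x(0) = 20; x(1) = 21; x(2) = 16; x(3) = 17; x(4) = 12; x(5) = 13; x(6) = 8; x(7) = 9; x(8) = 4; x(9) = 5; x(10) = 0; x(11) = 1; x(12) = 20.
The sequence repeats with period 12.
(222 - 0) mod 12 = 6, so x(222) = x(6) = 8.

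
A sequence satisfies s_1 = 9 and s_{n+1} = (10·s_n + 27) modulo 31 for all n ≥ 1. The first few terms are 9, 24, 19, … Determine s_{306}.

18

We have s_1 = 9,  s_2 = 24,  s_3 = 19,  s_4 = 0,  s_5 = 27,  s_6 = 18,  s_7 = 21,  s_8 = 20,  s_9 = 10,  s_{10} = 3,  s_{11} = 26,  s_{12} = 8,  s_{13} = 14,  s_{14} = 12,  s_{15} = 23,  s_{16} = 9.
Since s_{16} = s_1 = 9, the sequence is periodic with period 15.
(306 - 1) mod 15 = 5, so s_{306} = s_6 = 18.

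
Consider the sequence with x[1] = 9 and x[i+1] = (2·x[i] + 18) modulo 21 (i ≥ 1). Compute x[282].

6

We have x[1] = 9; x[2] = 15; x[3] = 6; x[4] = 9.
The sequence repeats with period 3.
So x[282] = x[1 + ((282-1) mod 3)] = x[3] = 6.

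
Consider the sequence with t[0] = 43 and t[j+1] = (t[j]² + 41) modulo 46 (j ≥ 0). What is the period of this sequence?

6

Listing terms: t[0] = 43,  t[1] = 4,  t[2] = 11,  t[3] = 24,  t[4] = 19,  t[5] = 34,  t[6] = 1,  t[7] = 42,  t[8] = 11.
Since t[8] = t[2] = 11, the sequence is eventually periodic: after a pre-period of length 2 it cycles with period 6.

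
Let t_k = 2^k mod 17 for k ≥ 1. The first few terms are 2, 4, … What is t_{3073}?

2

Listing terms: t_1 = 2,  t_2 = 4,  t_3 = 8,  t_4 = 16,  t_5 = 15,  t_6 = 13,  t_7 = 9,  t_8 = 1,  t_9 = 2.
The sequence repeats with period 8.
(3073 - 1) mod 8 = 0, so t_{3073} = t_1 = 2.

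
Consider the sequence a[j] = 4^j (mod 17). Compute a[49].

4

Computing terms: a[1] = 4; a[2] = 16; a[3] = 13; a[4] = 1; a[5] = 4.
The sequence repeats with period 4.
(49 - 1) mod 4 = 0, so a[49] = a[1] = 4.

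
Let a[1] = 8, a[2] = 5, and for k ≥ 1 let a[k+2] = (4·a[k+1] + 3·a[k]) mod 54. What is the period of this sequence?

18

We have a[1] = 8, a[2] = 5, a[3] = 44, a[4] = 29, a[5] = 32, a[6] = 53, a[7] = 38, a[8] = 41, a[9] = 8, a[10] = 47, a[11] = 50, a[12] = 17, a[13] = 2, a[14] = 5, a[15] = 26, a[16] = 11, a[17] = 14, a[18] = 35, a[19] = 20, a[20] = 23, a[21] = 44, a[22] = 29.
Since (a[21], a[22]) = (a[3], a[4]) = (44, 29) (two consecutive terms determine the rest), the sequence is eventually periodic: after a pre-period of length 2 it cycles with period 18.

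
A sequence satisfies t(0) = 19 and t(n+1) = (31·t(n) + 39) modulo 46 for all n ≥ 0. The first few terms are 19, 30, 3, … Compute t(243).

30

Listing terms: t(0) = 19, t(1) = 30, t(2) = 3, t(3) = 40, t(4) = 37, t(5) = 36, t(6) = 5, t(7) = 10, t(8) = 27, t(9) = 2, t(10) = 9, t(11) = 42, t(12) = 7, t(13) = 26, t(14) = 17, t(15) = 14, t(16) = 13, t(17) = 28, t(18) = 33, t(19) = 4, t(20) = 25, t(21) = 32, t(22) = 19.
Since t(22) = t(0) = 19, the sequence is periodic with period 22.
So t(243) = t(0 + ((243-0) mod 22)) = t(1) = 30.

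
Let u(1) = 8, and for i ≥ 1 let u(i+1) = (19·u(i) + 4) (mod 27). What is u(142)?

Computing terms: u(1) = 8; u(2) = 21; u(3) = 25; u(4) = 20; u(5) = 6; u(6) = 10; u(7) = 5; u(8) = 18; u(9) = 22; u(10) = 17; u(11) = 3; u(12) = 7; u(13) = 2; u(14) = 15; u(15) = 19; u(16) = 14; u(17) = 0; u(18) = 4; u(19) = 26; u(20) = 12; u(21) = 16; u(22) = 11; u(23) = 24; u(24) = 1; u(25) = 23; u(26) = 9; u(27) = 13; u(28) = 8.
The sequence repeats with period 27.
So u(142) = u(1 + ((142-1) mod 27)) = u(7) = 5.

5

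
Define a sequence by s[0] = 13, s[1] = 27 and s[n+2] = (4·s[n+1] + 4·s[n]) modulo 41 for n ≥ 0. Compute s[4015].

Listing terms: s[0] = 13; s[1] = 27; s[2] = 37; s[3] = 10; s[4] = 24; s[5] = 13; s[6] = 25; s[7] = 29; s[8] = 11; s[9] = 37; s[10] = 28; s[11] = 14; s[12] = 4; s[13] = 31; s[14] = 17; s[15] = 28; s[16] = 16; s[17] = 12; s[18] = 30; s[19] = 4; s[20] = 13; s[21] = 27.
Since (s[20], s[21]) = (s[0], s[1]) = (13, 27) (two consecutive terms determine the rest), the sequence is periodic with period 20.
So s[4015] = s[0 + ((4015-0) mod 20)] = s[15] = 28.

28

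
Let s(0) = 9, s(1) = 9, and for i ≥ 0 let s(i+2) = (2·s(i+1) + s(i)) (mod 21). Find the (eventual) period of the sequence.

Listing terms: s(0) = 9,  s(1) = 9,  s(2) = 6,  s(3) = 0,  s(4) = 6,  s(5) = 12,  s(6) = 9,  s(7) = 9.
Since (s(6), s(7)) = (s(0), s(1)) = (9, 9) (two consecutive terms determine the rest), the sequence is periodic with period 6.

6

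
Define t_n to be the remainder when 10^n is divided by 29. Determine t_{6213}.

We have t_0 = 1,  t_1 = 10,  t_2 = 13,  t_3 = 14,  t_4 = 24,  t_5 = 8,  t_6 = 22,  t_7 = 17,  t_8 = 25,  t_9 = 18,  t_{10} = 6,  t_{11} = 2,  t_{12} = 20,  t_{13} = 26,  t_{14} = 28,  t_{15} = 19,  t_{16} = 16,  t_{17} = 15,  t_{18} = 5,  t_{19} = 21,  t_{20} = 7,  t_{21} = 12,  t_{22} = 4,  t_{23} = 11,  t_{24} = 23,  t_{25} = 27,  t_{26} = 9,  t_{27} = 3,  t_{28} = 1.
The sequence repeats with period 28.
(6213 - 0) mod 28 = 25, so t_{6213} = t_{25} = 27.

27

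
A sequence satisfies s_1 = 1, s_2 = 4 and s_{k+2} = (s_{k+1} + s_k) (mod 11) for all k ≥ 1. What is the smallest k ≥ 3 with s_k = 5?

We have s_1 = 1; s_2 = 4; s_3 = 5; s_4 = 9; s_5 = 3; s_6 = 1; s_7 = 4.
Since (s_6, s_7) = (s_1, s_2) = (1, 4) (two consecutive terms determine the rest), the sequence is periodic with period 5.
The value 5 first appears (with k ≥ 3) at s_3.

3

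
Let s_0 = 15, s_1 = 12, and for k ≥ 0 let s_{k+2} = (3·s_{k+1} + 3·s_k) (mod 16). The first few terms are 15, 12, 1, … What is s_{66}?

15

Listing terms: s_0 = 15; s_1 = 12; s_2 = 1; s_3 = 7; s_4 = 8; s_5 = 13; s_6 = 15; s_7 = 4; s_8 = 9; s_9 = 7; s_{10} = 0; s_{11} = 5; s_{12} = 15; s_{13} = 12.
The sequence repeats with period 12.
(66 - 0) mod 12 = 6, so s_{66} = s_6 = 15.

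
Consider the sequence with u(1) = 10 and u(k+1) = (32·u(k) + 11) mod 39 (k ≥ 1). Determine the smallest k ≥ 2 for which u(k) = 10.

13

Computing terms: u(1) = 10; u(2) = 19; u(3) = 34; u(4) = 7; u(5) = 1; u(6) = 4; u(7) = 22; u(8) = 13; u(9) = 37; u(10) = 25; u(11) = 31; u(12) = 28; u(13) = 10.
Since u(13) = u(1) = 10, the sequence is periodic with period 12.
The value 10 next appears (with k ≥ 2) at u(13).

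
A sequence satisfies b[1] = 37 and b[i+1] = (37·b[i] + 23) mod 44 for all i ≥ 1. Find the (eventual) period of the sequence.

20

Listing terms: b[1] = 37; b[2] = 28; b[3] = 3; b[4] = 2; b[5] = 9; b[6] = 4; b[7] = 39; b[8] = 14; b[9] = 13; b[10] = 20; b[11] = 15; b[12] = 6; b[13] = 25; b[14] = 24; b[15] = 31; b[16] = 26; b[17] = 17; b[18] = 36; b[19] = 35; b[20] = 42; b[21] = 37.
Since b[21] = b[1] = 37, the sequence is periodic with period 20.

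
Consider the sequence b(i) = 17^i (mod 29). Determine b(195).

We have b(0) = 1,  b(1) = 17,  b(2) = 28,  b(3) = 12,  b(4) = 1.
The sequence repeats with period 4.
So b(195) = b(0 + ((195-0) mod 4)) = b(3) = 12.

12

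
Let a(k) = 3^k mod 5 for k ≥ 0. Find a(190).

a(0) = 1,  a(1) = 3,  a(2) = 4,  a(3) = 2,  a(4) = 1.
Since a(4) = a(0) = 1, the sequence is periodic with period 4.
(190 - 0) mod 4 = 2, so a(190) = a(2) = 4.

4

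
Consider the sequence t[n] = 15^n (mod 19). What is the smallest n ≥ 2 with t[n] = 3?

11

Listing terms: t[1] = 15, t[2] = 16, t[3] = 12, t[4] = 9, t[5] = 2, t[6] = 11, t[7] = 13, t[8] = 5, t[9] = 18, t[10] = 4, t[11] = 3, t[12] = 7, t[13] = 10, t[14] = 17, t[15] = 8, t[16] = 6, t[17] = 14, t[18] = 1, t[19] = 15.
Since t[19] = t[1] = 15, the sequence is periodic with period 18.
The value 3 first appears (with n ≥ 2) at t[11].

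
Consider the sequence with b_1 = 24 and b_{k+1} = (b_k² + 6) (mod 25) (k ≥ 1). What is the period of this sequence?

3

b_1 = 24,  b_2 = 7,  b_3 = 5,  b_4 = 6,  b_5 = 17,  b_6 = 20,  b_7 = 6.
Since b_7 = b_4 = 6, the sequence is eventually periodic: after a pre-period of length 3 it cycles with period 3.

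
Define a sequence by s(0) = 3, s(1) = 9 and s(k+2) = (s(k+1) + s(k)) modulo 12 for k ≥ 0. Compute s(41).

6

We have s(0) = 3,  s(1) = 9,  s(2) = 0,  s(3) = 9,  s(4) = 9,  s(5) = 6,  s(6) = 3,  s(7) = 9.
Since (s(6), s(7)) = (s(0), s(1)) = (3, 9) (two consecutive terms determine the rest), the sequence is periodic with period 6.
(41 - 0) mod 6 = 5, so s(41) = s(5) = 6.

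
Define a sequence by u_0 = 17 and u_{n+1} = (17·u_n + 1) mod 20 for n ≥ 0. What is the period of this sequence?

u_0 = 17; u_1 = 10; u_2 = 11; u_3 = 8; u_4 = 17.
Since u_4 = u_0 = 17, the sequence is periodic with period 4.

4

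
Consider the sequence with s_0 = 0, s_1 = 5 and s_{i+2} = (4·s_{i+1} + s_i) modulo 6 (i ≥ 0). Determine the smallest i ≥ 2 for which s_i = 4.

Computing terms: s_0 = 0; s_1 = 5; s_2 = 2; s_3 = 1; s_4 = 0; s_5 = 1; s_6 = 4; s_7 = 5; s_8 = 0; s_9 = 5.
The sequence repeats with period 8.
The value 4 first appears (with i ≥ 2) at s_6.

6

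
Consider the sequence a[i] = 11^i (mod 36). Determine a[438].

1

a[1] = 11; a[2] = 13; a[3] = 35; a[4] = 25; a[5] = 23; a[6] = 1; a[7] = 11.
Since a[7] = a[1] = 11, the sequence is periodic with period 6.
So a[438] = a[1 + ((438-1) mod 6)] = a[6] = 1.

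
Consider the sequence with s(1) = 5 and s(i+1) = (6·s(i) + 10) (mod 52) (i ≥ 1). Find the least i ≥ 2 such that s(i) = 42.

Listing terms: s(1) = 5; s(2) = 40; s(3) = 42; s(4) = 2; s(5) = 22; s(6) = 38; s(7) = 30; s(8) = 34; s(9) = 6; s(10) = 46; s(11) = 26; s(12) = 10; s(13) = 18; s(14) = 14; s(15) = 42.
Since s(15) = s(3) = 42, the sequence is eventually periodic: after a pre-period of length 2 it cycles with period 12.
The value 42 first appears (with i ≥ 2) at s(3).

3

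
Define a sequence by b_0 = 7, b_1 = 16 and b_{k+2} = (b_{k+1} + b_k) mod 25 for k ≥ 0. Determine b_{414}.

Computing terms: b_0 = 7, b_1 = 16, b_2 = 23, b_3 = 14, b_4 = 12, b_5 = 1, b_6 = 13, b_7 = 14, b_8 = 2, b_9 = 16, b_{10} = 18, b_{11} = 9, b_{12} = 2, b_{13} = 11, b_{14} = 13, b_{15} = 24, b_{16} = 12, b_{17} = 11, b_{18} = 23, b_{19} = 9, b_{20} = 7, b_{21} = 16.
The sequence repeats with period 20.
(414 - 0) mod 20 = 14, so b_{414} = b_{14} = 13.

13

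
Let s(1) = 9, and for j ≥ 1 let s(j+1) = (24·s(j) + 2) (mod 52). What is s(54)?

46

Computing terms: s(1) = 9,  s(2) = 10,  s(3) = 34,  s(4) = 38,  s(5) = 30,  s(6) = 46,  s(7) = 14,  s(8) = 26,  s(9) = 2,  s(10) = 50,  s(11) = 6,  s(12) = 42,  s(13) = 22,  s(14) = 10.
Since s(14) = s(2) = 10, the sequence is eventually periodic: after a pre-period of length 1 it cycles with period 12.
For j ≥ 2, s(j) depends only on (j - 2) mod 12. (54 - 2) mod 12 = 4, so s(54) = s(6) = 46.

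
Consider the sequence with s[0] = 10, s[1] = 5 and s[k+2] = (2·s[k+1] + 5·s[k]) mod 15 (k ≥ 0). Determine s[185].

Listing terms: s[0] = 10, s[1] = 5, s[2] = 0, s[3] = 10, s[4] = 5.
The sequence repeats with period 3.
(185 - 0) mod 3 = 2, so s[185] = s[2] = 0.

0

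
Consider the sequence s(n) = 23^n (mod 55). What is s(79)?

Computing terms: s(0) = 1, s(1) = 23, s(2) = 34, s(3) = 12, s(4) = 1.
The sequence repeats with period 4.
(79 - 0) mod 4 = 3, so s(79) = s(3) = 12.

12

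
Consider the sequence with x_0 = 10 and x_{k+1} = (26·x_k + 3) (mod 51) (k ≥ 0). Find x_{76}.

We have x_0 = 10,  x_1 = 8,  x_2 = 7,  x_3 = 32,  x_4 = 19,  x_5 = 38,  x_6 = 22,  x_7 = 14,  x_8 = 10.
Since x_8 = x_0 = 10, the sequence is periodic with period 8.
So x_{76} = x_{0 + ((76-0) mod 8)} = x_4 = 19.

19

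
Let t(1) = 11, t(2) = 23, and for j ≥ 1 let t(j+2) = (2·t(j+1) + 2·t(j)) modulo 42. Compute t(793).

38

t(1) = 11,  t(2) = 23,  t(3) = 26,  t(4) = 14,  t(5) = 38,  t(6) = 20,  t(7) = 32,  t(8) = 20,  t(9) = 20,  t(10) = 38,  t(11) = 32,  t(12) = 14,  t(13) = 8,  t(14) = 2,  t(15) = 20,  t(16) = 2,  t(17) = 2,  t(18) = 8,  t(19) = 20,  t(20) = 14,  t(21) = 26,  t(22) = 38,  t(23) = 2,  t(24) = 38,  t(25) = 38,  t(26) = 26,  t(27) = 2,  t(28) = 14,  t(29) = 32,  t(30) = 8,  t(31) = 38,  t(32) = 8,  t(33) = 8,  t(34) = 32,  t(35) = 38,  t(36) = 14,  t(37) = 20,  t(38) = 26,  t(39) = 8,  t(40) = 26,  t(41) = 26,  t(42) = 20,  t(43) = 8,  t(44) = 14,  t(45) = 2,  t(46) = 32,  t(47) = 26,  t(48) = 32,  t(49) = 32,  t(50) = 2,  t(51) = 26,  t(52) = 14.
Since (t(51), t(52)) = (t(3), t(4)) = (26, 14) (two consecutive terms determine the rest), the sequence is eventually periodic: after a pre-period of length 2 it cycles with period 48.
For j ≥ 3, t(j) depends only on (j - 3) mod 48. (793 - 3) mod 48 = 22, so t(793) = t(25) = 38.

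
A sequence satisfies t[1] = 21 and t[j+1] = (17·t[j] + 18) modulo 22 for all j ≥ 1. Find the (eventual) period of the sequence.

10

t[1] = 21,  t[2] = 1,  t[3] = 13,  t[4] = 19,  t[5] = 11,  t[6] = 7,  t[7] = 5,  t[8] = 15,  t[9] = 9,  t[10] = 17,  t[11] = 21.
The sequence repeats with period 10.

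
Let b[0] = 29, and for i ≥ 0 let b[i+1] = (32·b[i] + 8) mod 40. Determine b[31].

We have b[0] = 29, b[1] = 16, b[2] = 0, b[3] = 8, b[4] = 24, b[5] = 16.
Since b[5] = b[1] = 16, the sequence is eventually periodic: after a pre-period of length 1 it cycles with period 4.
For i ≥ 1, b[i] depends only on (i - 1) mod 4. (31 - 1) mod 4 = 2, so b[31] = b[3] = 8.

8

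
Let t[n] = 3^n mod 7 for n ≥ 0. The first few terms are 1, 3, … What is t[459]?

6

Computing terms: t[0] = 1,  t[1] = 3,  t[2] = 2,  t[3] = 6,  t[4] = 4,  t[5] = 5,  t[6] = 1.
The sequence repeats with period 6.
(459 - 0) mod 6 = 3, so t[459] = t[3] = 6.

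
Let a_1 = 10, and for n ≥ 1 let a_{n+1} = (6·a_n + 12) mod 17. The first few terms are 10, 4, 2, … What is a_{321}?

10

a_1 = 10, a_2 = 4, a_3 = 2, a_4 = 7, a_5 = 3, a_6 = 13, a_7 = 5, a_8 = 8, a_9 = 9, a_{10} = 15, a_{11} = 0, a_{12} = 12, a_{13} = 16, a_{14} = 6, a_{15} = 14, a_{16} = 11, a_{17} = 10.
The sequence repeats with period 16.
(321 - 1) mod 16 = 0, so a_{321} = a_1 = 10.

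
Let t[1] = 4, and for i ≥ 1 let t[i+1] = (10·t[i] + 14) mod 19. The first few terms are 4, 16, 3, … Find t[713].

Listing terms: t[1] = 4,  t[2] = 16,  t[3] = 3,  t[4] = 6,  t[5] = 17,  t[6] = 13,  t[7] = 11,  t[8] = 10,  t[9] = 0,  t[10] = 14,  t[11] = 2,  t[12] = 15,  t[13] = 12,  t[14] = 1,  t[15] = 5,  t[16] = 7,  t[17] = 8,  t[18] = 18,  t[19] = 4.
Since t[19] = t[1] = 4, the sequence is periodic with period 18.
So t[713] = t[1 + ((713-1) mod 18)] = t[11] = 2.

2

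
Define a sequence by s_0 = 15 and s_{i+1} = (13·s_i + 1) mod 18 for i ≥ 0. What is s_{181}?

16

We have s_0 = 15; s_1 = 16; s_2 = 11; s_3 = 0; s_4 = 1; s_5 = 14; s_6 = 3; s_7 = 4; s_8 = 17; s_9 = 6; s_{10} = 7; s_{11} = 2; s_{12} = 9; s_{13} = 10; s_{14} = 5; s_{15} = 12; s_{16} = 13; s_{17} = 8; s_{18} = 15.
The sequence repeats with period 18.
(181 - 0) mod 18 = 1, so s_{181} = s_1 = 16.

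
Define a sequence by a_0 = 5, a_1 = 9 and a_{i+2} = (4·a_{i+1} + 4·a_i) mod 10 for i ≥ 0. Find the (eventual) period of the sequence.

3

Computing terms: a_0 = 5; a_1 = 9; a_2 = 6; a_3 = 0; a_4 = 4; a_5 = 6; a_6 = 0.
Since (a_5, a_6) = (a_2, a_3) = (6, 0) (two consecutive terms determine the rest), the sequence is eventually periodic: after a pre-period of length 2 it cycles with period 3.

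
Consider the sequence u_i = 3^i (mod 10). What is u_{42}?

9

Computing terms: u_1 = 3,  u_2 = 9,  u_3 = 7,  u_4 = 1,  u_5 = 3.
The sequence repeats with period 4.
(42 - 1) mod 4 = 1, so u_{42} = u_2 = 9.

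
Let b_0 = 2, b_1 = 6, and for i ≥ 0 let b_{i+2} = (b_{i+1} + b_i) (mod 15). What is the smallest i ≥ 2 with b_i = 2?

8

b_0 = 2, b_1 = 6, b_2 = 8, b_3 = 14, b_4 = 7, b_5 = 6, b_6 = 13, b_7 = 4, b_8 = 2, b_9 = 6.
The sequence repeats with period 8.
The value 2 next appears (with i ≥ 2) at b_8.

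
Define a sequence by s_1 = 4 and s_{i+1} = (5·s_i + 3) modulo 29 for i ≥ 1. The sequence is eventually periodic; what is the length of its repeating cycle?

14

Listing terms: s_1 = 4, s_2 = 23, s_3 = 2, s_4 = 13, s_5 = 10, s_6 = 24, s_7 = 7, s_8 = 9, s_9 = 19, s_{10} = 11, s_{11} = 0, s_{12} = 3, s_{13} = 18, s_{14} = 6, s_{15} = 4.
Since s_{15} = s_1 = 4, the sequence is periodic with period 14.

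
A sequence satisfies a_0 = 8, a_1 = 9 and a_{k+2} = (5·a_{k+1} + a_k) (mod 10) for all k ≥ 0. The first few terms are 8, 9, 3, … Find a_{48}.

Listing terms: a_0 = 8; a_1 = 9; a_2 = 3; a_3 = 4; a_4 = 3; a_5 = 9; a_6 = 8; a_7 = 9.
Since (a_6, a_7) = (a_0, a_1) = (8, 9) (two consecutive terms determine the rest), the sequence is periodic with period 6.
(48 - 0) mod 6 = 0, so a_{48} = a_0 = 8.

8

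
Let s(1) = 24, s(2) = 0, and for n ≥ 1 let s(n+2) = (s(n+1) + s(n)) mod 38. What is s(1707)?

s(1) = 24; s(2) = 0; s(3) = 24; s(4) = 24; s(5) = 10; s(6) = 34; s(7) = 6; s(8) = 2; s(9) = 8; s(10) = 10; s(11) = 18; s(12) = 28; s(13) = 8; s(14) = 36; s(15) = 6; s(16) = 4; s(17) = 10; s(18) = 14; s(19) = 24; s(20) = 0.
The sequence repeats with period 18.
(1707 - 1) mod 18 = 14, so s(1707) = s(15) = 6.

6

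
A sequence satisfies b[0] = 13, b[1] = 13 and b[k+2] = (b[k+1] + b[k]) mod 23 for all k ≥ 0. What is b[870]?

8

Listing terms: b[0] = 13,  b[1] = 13,  b[2] = 3,  b[3] = 16,  b[4] = 19,  b[5] = 12,  b[6] = 8,  b[7] = 20,  b[8] = 5,  b[9] = 2,  b[10] = 7,  b[11] = 9,  b[12] = 16,  b[13] = 2,  b[14] = 18,  b[15] = 20,  b[16] = 15,  b[17] = 12,  b[18] = 4,  b[19] = 16,  b[20] = 20,  b[21] = 13,  b[22] = 10,  b[23] = 0,  b[24] = 10,  b[25] = 10,  b[26] = 20,  b[27] = 7,  b[28] = 4,  b[29] = 11,  b[30] = 15,  b[31] = 3,  b[32] = 18,  b[33] = 21,  b[34] = 16,  b[35] = 14,  b[36] = 7,  b[37] = 21,  b[38] = 5,  b[39] = 3,  b[40] = 8,  b[41] = 11,  b[42] = 19,  b[43] = 7,  b[44] = 3,  b[45] = 10,  b[46] = 13,  b[47] = 0,  b[48] = 13,  b[49] = 13.
The sequence repeats with period 48.
(870 - 0) mod 48 = 6, so b[870] = b[6] = 8.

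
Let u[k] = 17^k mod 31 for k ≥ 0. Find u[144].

4

Listing terms: u[0] = 1,  u[1] = 17,  u[2] = 10,  u[3] = 15,  u[4] = 7,  u[5] = 26,  u[6] = 8,  u[7] = 12,  u[8] = 18,  u[9] = 27,  u[10] = 25,  u[11] = 22,  u[12] = 2,  u[13] = 3,  u[14] = 20,  u[15] = 30,  u[16] = 14,  u[17] = 21,  u[18] = 16,  u[19] = 24,  u[20] = 5,  u[21] = 23,  u[22] = 19,  u[23] = 13,  u[24] = 4,  u[25] = 6,  u[26] = 9,  u[27] = 29,  u[28] = 28,  u[29] = 11,  u[30] = 1.
Since u[30] = u[0] = 1, the sequence is periodic with period 30.
So u[144] = u[0 + ((144-0) mod 30)] = u[24] = 4.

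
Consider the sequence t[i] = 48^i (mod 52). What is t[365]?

16

t[1] = 48, t[2] = 16, t[3] = 40, t[4] = 48.
The sequence repeats with period 3.
(365 - 1) mod 3 = 1, so t[365] = t[2] = 16.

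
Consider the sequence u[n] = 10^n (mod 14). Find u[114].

u[0] = 1,  u[1] = 10,  u[2] = 2,  u[3] = 6,  u[4] = 4,  u[5] = 12,  u[6] = 8,  u[7] = 10.
Since u[7] = u[1] = 10, the sequence is eventually periodic: after a pre-period of length 1 it cycles with period 6.
For n ≥ 1, u[n] depends only on (n - 1) mod 6. (114 - 1) mod 6 = 5, so u[114] = u[6] = 8.

8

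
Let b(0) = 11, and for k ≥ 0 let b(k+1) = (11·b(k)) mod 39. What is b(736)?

20

Computing terms: b(0) = 11,  b(1) = 4,  b(2) = 5,  b(3) = 16,  b(4) = 20,  b(5) = 25,  b(6) = 2,  b(7) = 22,  b(8) = 8,  b(9) = 10,  b(10) = 32,  b(11) = 1,  b(12) = 11.
Since b(12) = b(0) = 11, the sequence is periodic with period 12.
So b(736) = b(0 + ((736-0) mod 12)) = b(4) = 20.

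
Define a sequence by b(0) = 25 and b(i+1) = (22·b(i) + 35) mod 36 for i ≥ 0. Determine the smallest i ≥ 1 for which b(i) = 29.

8

We have b(0) = 25, b(1) = 9, b(2) = 17, b(3) = 13, b(4) = 33, b(5) = 5, b(6) = 1, b(7) = 21, b(8) = 29, b(9) = 25.
Since b(9) = b(0) = 25, the sequence is periodic with period 9.
The value 29 first appears (with i ≥ 1) at b(8).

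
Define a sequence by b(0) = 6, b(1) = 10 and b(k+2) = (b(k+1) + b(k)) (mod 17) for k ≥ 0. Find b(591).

15

We have b(0) = 6,  b(1) = 10,  b(2) = 16,  b(3) = 9,  b(4) = 8,  b(5) = 0,  b(6) = 8,  b(7) = 8,  b(8) = 16,  b(9) = 7,  b(10) = 6,  b(11) = 13,  b(12) = 2,  b(13) = 15,  b(14) = 0,  b(15) = 15,  b(16) = 15,  b(17) = 13,  b(18) = 11,  b(19) = 7,  b(20) = 1,  b(21) = 8,  b(22) = 9,  b(23) = 0,  b(24) = 9,  b(25) = 9,  b(26) = 1,  b(27) = 10,  b(28) = 11,  b(29) = 4,  b(30) = 15,  b(31) = 2,  b(32) = 0,  b(33) = 2,  b(34) = 2,  b(35) = 4,  b(36) = 6,  b(37) = 10.
Since (b(36), b(37)) = (b(0), b(1)) = (6, 10) (two consecutive terms determine the rest), the sequence is periodic with period 36.
(591 - 0) mod 36 = 15, so b(591) = b(15) = 15.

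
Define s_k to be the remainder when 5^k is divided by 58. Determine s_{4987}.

9

s_1 = 5; s_2 = 25; s_3 = 9; s_4 = 45; s_5 = 51; s_6 = 23; s_7 = 57; s_8 = 53; s_9 = 33; s_{10} = 49; s_{11} = 13; s_{12} = 7; s_{13} = 35; s_{14} = 1; s_{15} = 5.
Since s_{15} = s_1 = 5, the sequence is periodic with period 14.
So s_{4987} = s_{1 + ((4987-1) mod 14)} = s_3 = 9.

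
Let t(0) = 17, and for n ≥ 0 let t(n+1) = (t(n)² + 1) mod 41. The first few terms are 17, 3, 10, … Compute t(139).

0

We have t(0) = 17, t(1) = 3, t(2) = 10, t(3) = 19, t(4) = 34, t(5) = 9, t(6) = 0, t(7) = 1, t(8) = 2, t(9) = 5, t(10) = 26, t(11) = 21, t(12) = 32, t(13) = 0.
Since t(13) = t(6) = 0, the sequence is eventually periodic: after a pre-period of length 6 it cycles with period 7.
For n ≥ 6, t(n) depends only on (n - 6) mod 7. (139 - 6) mod 7 = 0, so t(139) = t(6) = 0.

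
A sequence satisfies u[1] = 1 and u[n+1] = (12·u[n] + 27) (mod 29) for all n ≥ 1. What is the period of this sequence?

4

Listing terms: u[1] = 1,  u[2] = 10,  u[3] = 2,  u[4] = 22,  u[5] = 1.
Since u[5] = u[1] = 1, the sequence is periodic with period 4.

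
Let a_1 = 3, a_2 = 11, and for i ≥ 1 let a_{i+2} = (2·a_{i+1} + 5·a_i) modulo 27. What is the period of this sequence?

9

Listing terms: a_1 = 3, a_2 = 11, a_3 = 10, a_4 = 21, a_5 = 11, a_6 = 19, a_7 = 12, a_8 = 11, a_9 = 1, a_{10} = 3, a_{11} = 11.
The sequence repeats with period 9.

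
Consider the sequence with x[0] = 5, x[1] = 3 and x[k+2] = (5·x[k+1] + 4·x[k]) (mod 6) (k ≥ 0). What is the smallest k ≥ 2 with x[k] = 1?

3

Listing terms: x[0] = 5; x[1] = 3; x[2] = 5; x[3] = 1; x[4] = 1; x[5] = 3; x[6] = 1; x[7] = 5; x[8] = 5; x[9] = 3.
Since (x[8], x[9]) = (x[0], x[1]) = (5, 3) (two consecutive terms determine the rest), the sequence is periodic with period 8.
The value 1 first appears (with k ≥ 2) at x[3].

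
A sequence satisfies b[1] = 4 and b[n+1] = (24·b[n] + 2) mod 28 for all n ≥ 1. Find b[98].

b[1] = 4; b[2] = 14; b[3] = 2; b[4] = 22; b[5] = 26; b[6] = 10; b[7] = 18; b[8] = 14.
Since b[8] = b[2] = 14, the sequence is eventually periodic: after a pre-period of length 1 it cycles with period 6.
For n ≥ 2, b[n] depends only on (n - 2) mod 6. (98 - 2) mod 6 = 0, so b[98] = b[2] = 14.

14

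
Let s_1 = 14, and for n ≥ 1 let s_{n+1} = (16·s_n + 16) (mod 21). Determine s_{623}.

s_1 = 14, s_2 = 9, s_3 = 13, s_4 = 14.
Since s_4 = s_1 = 14, the sequence is periodic with period 3.
So s_{623} = s_{1 + ((623-1) mod 3)} = s_2 = 9.

9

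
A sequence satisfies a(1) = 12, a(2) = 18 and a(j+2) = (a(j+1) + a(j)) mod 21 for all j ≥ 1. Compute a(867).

Listing terms: a(1) = 12, a(2) = 18, a(3) = 9, a(4) = 6, a(5) = 15, a(6) = 0, a(7) = 15, a(8) = 15, a(9) = 9, a(10) = 3, a(11) = 12, a(12) = 15, a(13) = 6, a(14) = 0, a(15) = 6, a(16) = 6, a(17) = 12, a(18) = 18.
The sequence repeats with period 16.
(867 - 1) mod 16 = 2, so a(867) = a(3) = 9.

9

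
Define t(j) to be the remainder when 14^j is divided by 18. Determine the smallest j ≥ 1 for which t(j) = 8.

t(0) = 1,  t(1) = 14,  t(2) = 16,  t(3) = 8,  t(4) = 4,  t(5) = 2,  t(6) = 10,  t(7) = 14.
Since t(7) = t(1) = 14, the sequence is eventually periodic: after a pre-period of length 1 it cycles with period 6.
The value 8 first appears (with j ≥ 1) at t(3).

3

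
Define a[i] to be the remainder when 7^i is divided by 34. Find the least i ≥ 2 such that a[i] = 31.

11

Computing terms: a[1] = 7,  a[2] = 15,  a[3] = 3,  a[4] = 21,  a[5] = 11,  a[6] = 9,  a[7] = 29,  a[8] = 33,  a[9] = 27,  a[10] = 19,  a[11] = 31,  a[12] = 13,  a[13] = 23,  a[14] = 25,  a[15] = 5,  a[16] = 1,  a[17] = 7.
The sequence repeats with period 16.
The value 31 first appears (with i ≥ 2) at a[11].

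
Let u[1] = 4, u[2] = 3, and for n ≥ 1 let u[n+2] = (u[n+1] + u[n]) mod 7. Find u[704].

u[1] = 4; u[2] = 3; u[3] = 0; u[4] = 3; u[5] = 3; u[6] = 6; u[7] = 2; u[8] = 1; u[9] = 3; u[10] = 4; u[11] = 0; u[12] = 4; u[13] = 4; u[14] = 1; u[15] = 5; u[16] = 6; u[17] = 4; u[18] = 3.
Since (u[17], u[18]) = (u[1], u[2]) = (4, 3) (two consecutive terms determine the rest), the sequence is periodic with period 16.
(704 - 1) mod 16 = 15, so u[704] = u[16] = 6.

6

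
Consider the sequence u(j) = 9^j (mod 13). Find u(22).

9

We have u(0) = 1, u(1) = 9, u(2) = 3, u(3) = 1.
The sequence repeats with period 3.
(22 - 0) mod 3 = 1, so u(22) = u(1) = 9.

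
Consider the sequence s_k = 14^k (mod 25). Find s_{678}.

6

We have s_0 = 1,  s_1 = 14,  s_2 = 21,  s_3 = 19,  s_4 = 16,  s_5 = 24,  s_6 = 11,  s_7 = 4,  s_8 = 6,  s_9 = 9,  s_{10} = 1.
The sequence repeats with period 10.
(678 - 0) mod 10 = 8, so s_{678} = s_8 = 6.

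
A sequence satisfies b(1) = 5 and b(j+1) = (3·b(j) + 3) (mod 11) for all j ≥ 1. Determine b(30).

8

b(1) = 5,  b(2) = 7,  b(3) = 2,  b(4) = 9,  b(5) = 8,  b(6) = 5.
The sequence repeats with period 5.
So b(30) = b(1 + ((30-1) mod 5)) = b(5) = 8.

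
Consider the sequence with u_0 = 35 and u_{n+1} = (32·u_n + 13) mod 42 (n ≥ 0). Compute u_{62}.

23

We have u_0 = 35, u_1 = 41, u_2 = 23, u_3 = 35.
Since u_3 = u_0 = 35, the sequence is periodic with period 3.
(62 - 0) mod 3 = 2, so u_{62} = u_2 = 23.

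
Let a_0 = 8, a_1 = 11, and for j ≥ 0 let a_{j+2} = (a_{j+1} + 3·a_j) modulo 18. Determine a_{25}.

11

We have a_0 = 8,  a_1 = 11,  a_2 = 17,  a_3 = 14,  a_4 = 11,  a_5 = 17.
Since (a_4, a_5) = (a_1, a_2) = (11, 17) (two consecutive terms determine the rest), the sequence is eventually periodic: after a pre-period of length 1 it cycles with period 3.
For j ≥ 1, a_j depends only on (j - 1) mod 3. (25 - 1) mod 3 = 0, so a_{25} = a_1 = 11.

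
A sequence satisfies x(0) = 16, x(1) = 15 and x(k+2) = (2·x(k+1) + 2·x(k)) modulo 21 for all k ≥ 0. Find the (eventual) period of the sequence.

48

Computing terms: x(0) = 16; x(1) = 15; x(2) = 20; x(3) = 7; x(4) = 12; x(5) = 17; x(6) = 16; x(7) = 3; x(8) = 17; x(9) = 19; x(10) = 9; x(11) = 14; x(12) = 4; x(13) = 15; x(14) = 17; x(15) = 1; x(16) = 15; x(17) = 11; x(18) = 10; x(19) = 0; x(20) = 20; x(21) = 19; x(22) = 15; x(23) = 5; x(24) = 19; x(25) = 6; x(26) = 8; x(27) = 7; x(28) = 9; x(29) = 11; x(30) = 19; x(31) = 18; x(32) = 11; x(33) = 16; x(34) = 12; x(35) = 14; x(36) = 10; x(37) = 6; x(38) = 11; x(39) = 13; x(40) = 6; x(41) = 17; x(42) = 4; x(43) = 0; x(44) = 8; x(45) = 16; x(46) = 6; x(47) = 2; x(48) = 16; x(49) = 15.
The sequence repeats with period 48.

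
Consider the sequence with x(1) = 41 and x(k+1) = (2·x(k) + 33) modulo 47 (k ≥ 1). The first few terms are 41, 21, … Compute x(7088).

Listing terms: x(1) = 41,  x(2) = 21,  x(3) = 28,  x(4) = 42,  x(5) = 23,  x(6) = 32,  x(7) = 3,  x(8) = 39,  x(9) = 17,  x(10) = 20,  x(11) = 26,  x(12) = 38,  x(13) = 15,  x(14) = 16,  x(15) = 18,  x(16) = 22,  x(17) = 30,  x(18) = 46,  x(19) = 31,  x(20) = 1,  x(21) = 35,  x(22) = 9,  x(23) = 4,  x(24) = 41.
Since x(24) = x(1) = 41, the sequence is periodic with period 23.
(7088 - 1) mod 23 = 3, so x(7088) = x(4) = 42.

42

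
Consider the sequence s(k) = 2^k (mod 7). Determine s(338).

Listing terms: s(1) = 2, s(2) = 4, s(3) = 1, s(4) = 2.
The sequence repeats with period 3.
(338 - 1) mod 3 = 1, so s(338) = s(2) = 4.

4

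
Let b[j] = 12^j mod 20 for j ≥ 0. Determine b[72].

Computing terms: b[0] = 1,  b[1] = 12,  b[2] = 4,  b[3] = 8,  b[4] = 16,  b[5] = 12.
Since b[5] = b[1] = 12, the sequence is eventually periodic: after a pre-period of length 1 it cycles with period 4.
For j ≥ 1, b[j] depends only on (j - 1) mod 4. (72 - 1) mod 4 = 3, so b[72] = b[4] = 16.

16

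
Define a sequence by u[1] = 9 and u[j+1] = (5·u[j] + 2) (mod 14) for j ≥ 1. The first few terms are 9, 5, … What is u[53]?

Computing terms: u[1] = 9; u[2] = 5; u[3] = 13; u[4] = 11; u[5] = 1; u[6] = 7; u[7] = 9.
Since u[7] = u[1] = 9, the sequence is periodic with period 6.
(53 - 1) mod 6 = 4, so u[53] = u[5] = 1.

1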